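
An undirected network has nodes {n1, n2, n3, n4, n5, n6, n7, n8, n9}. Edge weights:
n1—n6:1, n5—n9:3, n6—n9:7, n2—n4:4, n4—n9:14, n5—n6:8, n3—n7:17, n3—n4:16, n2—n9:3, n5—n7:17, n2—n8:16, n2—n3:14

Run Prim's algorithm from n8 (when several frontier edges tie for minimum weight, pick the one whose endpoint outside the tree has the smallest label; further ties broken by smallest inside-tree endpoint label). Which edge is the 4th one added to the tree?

Prim, starting at n8.
Step 1: cheapest edge leaving the tree is n2—n8 (16); add n2.
Step 2: cheapest edge leaving the tree is n2—n9 (3); add n9.
Step 3: cheapest edge leaving the tree is n5—n9 (3); add n5.
Step 4: cheapest edge leaving the tree is n2—n4 (4); add n4.
Step 5: cheapest edge leaving the tree is n6—n9 (7); add n6.
Step 6: cheapest edge leaving the tree is n1—n6 (1); add n1.
Step 7: cheapest edge leaving the tree is n2—n3 (14); add n3.
Step 8: cheapest edge leaving the tree is n3—n7 (17); add n7.
The 4th edge added is n2—n4.

n2-n4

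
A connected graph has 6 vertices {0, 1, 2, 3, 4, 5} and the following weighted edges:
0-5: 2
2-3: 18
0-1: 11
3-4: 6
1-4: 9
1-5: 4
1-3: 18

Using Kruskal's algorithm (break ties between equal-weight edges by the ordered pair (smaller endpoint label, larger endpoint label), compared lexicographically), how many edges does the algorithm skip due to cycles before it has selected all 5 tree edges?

2

Kruskal's algorithm — process edges by increasing weight (ties by edge label):
0-5 (2): add — endpoints in different components.
1-5 (4): add — endpoints in different components.
3-4 (6): add — endpoints in different components.
1-4 (9): add — endpoints in different components.
0-1 (11): skip — 0 and 1 already connected.
1-3 (18): skip — 1 and 3 already connected.
2-3 (18): add — endpoints in different components.
Edges rejected before the tree was complete: 2.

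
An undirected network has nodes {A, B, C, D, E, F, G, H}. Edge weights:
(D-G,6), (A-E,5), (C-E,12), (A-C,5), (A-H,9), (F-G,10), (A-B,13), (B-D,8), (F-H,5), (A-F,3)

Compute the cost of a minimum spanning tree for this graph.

42

Kruskal's algorithm — process edges by increasing weight (ties by edge label):
A-F (3): add — endpoints in different components.
A-C (5): add — endpoints in different components.
A-E (5): add — endpoints in different components.
F-H (5): add — endpoints in different components.
D-G (6): add — endpoints in different components.
B-D (8): add — endpoints in different components.
A-H (9): skip — A and H already connected.
F-G (10): add — endpoints in different components.
MST edges: A-F, A-C, A-E, F-H, D-G, B-D, F-G; total weight 3+5+5+5+6+8+10 = 42.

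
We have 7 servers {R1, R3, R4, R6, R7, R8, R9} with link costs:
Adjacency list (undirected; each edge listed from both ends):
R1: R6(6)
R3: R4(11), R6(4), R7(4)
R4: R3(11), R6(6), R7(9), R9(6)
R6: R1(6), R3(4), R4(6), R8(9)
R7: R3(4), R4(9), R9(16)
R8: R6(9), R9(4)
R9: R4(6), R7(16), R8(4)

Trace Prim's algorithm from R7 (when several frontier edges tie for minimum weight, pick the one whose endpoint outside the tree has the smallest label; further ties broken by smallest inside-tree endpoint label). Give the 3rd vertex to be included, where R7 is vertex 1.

Prim's algorithm from R7:
Step 1: frontier [R3—R7 4, R4—R7 9, R7—R9 16] → take R3—R7 (4); add R3.
Step 2: frontier [R3—R6 4, R3—R4 11, R4—R7 9, R7—R9 16] → take R3—R6 (4); add R6.
Step 3: frontier [R3—R4 11, R1—R6 6, R4—R6 6, R6—R8 9, R4—R7 9, R7—R9 16] → take R1—R6 (6); add R1.
Step 4: frontier [R3—R4 11, R4—R6 6, R6—R8 9, R4—R7 9, R7—R9 16] → take R4—R6 (6); add R4.
Step 5: frontier [R4—R9 6, R6—R8 9, R7—R9 16] → take R4—R9 (6); add R9.
Step 6: frontier [R6—R8 9, R8—R9 4] → take R8—R9 (4); add R8.
Vertex order: R7, R3, R6, R1, R4, R9, R8. The 3rd vertex is R6.

R6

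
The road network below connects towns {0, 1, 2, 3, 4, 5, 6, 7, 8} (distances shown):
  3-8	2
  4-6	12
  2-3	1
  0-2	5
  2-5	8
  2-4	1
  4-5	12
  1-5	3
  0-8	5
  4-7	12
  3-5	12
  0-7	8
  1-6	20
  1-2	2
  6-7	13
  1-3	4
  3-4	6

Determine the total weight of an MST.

Prim's algorithm from 2:
Step 1: cheapest edge leaving the tree is 2-3 (1); add 3.
Step 2: cheapest edge leaving the tree is 2-4 (1); add 4.
Step 3: cheapest edge leaving the tree is 1-2 (2); add 1.
Step 4: cheapest edge leaving the tree is 3-8 (2); add 8.
Step 5: cheapest edge leaving the tree is 1-5 (3); add 5.
Step 6: cheapest edge leaving the tree is 0-2 (5); add 0.
Step 7: cheapest edge leaving the tree is 0-7 (8); add 7.
Step 8: cheapest edge leaving the tree is 4-6 (12); add 6.
MST edges: 2-3, 2-4, 1-2, 3-8, 1-5, 0-2, 0-7, 4-6; total weight 1+1+2+2+3+5+8+12 = 34.

34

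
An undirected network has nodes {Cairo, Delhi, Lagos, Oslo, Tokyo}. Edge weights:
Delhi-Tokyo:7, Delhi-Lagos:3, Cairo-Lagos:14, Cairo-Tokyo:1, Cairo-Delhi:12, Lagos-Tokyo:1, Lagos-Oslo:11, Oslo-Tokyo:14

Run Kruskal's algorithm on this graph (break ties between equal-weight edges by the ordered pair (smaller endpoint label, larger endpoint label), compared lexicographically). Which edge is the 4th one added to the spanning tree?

Lagos-Oslo

Kruskal: consider edges lightest-first.
Cairo-Tokyo (1): add. Components now {Lagos} {Cairo,Tokyo} {Oslo} {Delhi}
Lagos-Tokyo (1): add. Components now {Cairo,Lagos,Tokyo} {Oslo} {Delhi}
Delhi-Lagos (3): add. Components now {Cairo,Delhi,Lagos,Tokyo} {Oslo}
Delhi-Tokyo (7): skip — Tokyo and Delhi already connected.
Lagos-Oslo (11): add. Components now {Cairo,Delhi,Lagos,Oslo,Tokyo}
The 4th edge added is Lagos-Oslo.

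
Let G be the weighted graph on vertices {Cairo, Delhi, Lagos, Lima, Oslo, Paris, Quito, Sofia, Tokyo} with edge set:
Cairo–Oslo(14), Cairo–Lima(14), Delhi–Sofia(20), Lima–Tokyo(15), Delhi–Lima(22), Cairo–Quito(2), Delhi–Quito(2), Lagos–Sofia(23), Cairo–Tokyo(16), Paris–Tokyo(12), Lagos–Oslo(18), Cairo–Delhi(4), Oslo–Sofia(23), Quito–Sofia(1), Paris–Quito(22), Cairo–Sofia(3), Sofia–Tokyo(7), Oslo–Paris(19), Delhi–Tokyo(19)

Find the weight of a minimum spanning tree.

Sort edges by weight, then run Kruskal:
Quito–Sofia (1): add — endpoints in different components.
Cairo–Quito (2): add — endpoints in different components.
Delhi–Quito (2): add — endpoints in different components.
Cairo–Sofia (3): skip — Cairo and Sofia already connected.
Cairo–Delhi (4): skip — Cairo and Delhi already connected.
Sofia–Tokyo (7): add — endpoints in different components.
Paris–Tokyo (12): add — endpoints in different components.
Cairo–Lima (14): add — endpoints in different components.
Cairo–Oslo (14): add — endpoints in different components.
Lima–Tokyo (15): skip — Lima and Tokyo already connected.
Cairo–Tokyo (16): skip — Cairo and Tokyo already connected.
Lagos–Oslo (18): add — endpoints in different components.
MST edges: Quito–Sofia, Cairo–Quito, Delhi–Quito, Sofia–Tokyo, Paris–Tokyo, Cairo–Lima, Cairo–Oslo, Lagos–Oslo; total weight 1+2+2+7+12+14+14+18 = 70.

70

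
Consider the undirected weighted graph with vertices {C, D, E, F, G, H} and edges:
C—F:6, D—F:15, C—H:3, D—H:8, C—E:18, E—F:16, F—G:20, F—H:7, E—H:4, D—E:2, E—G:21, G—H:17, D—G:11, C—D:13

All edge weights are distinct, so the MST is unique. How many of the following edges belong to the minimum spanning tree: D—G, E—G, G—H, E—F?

1

Kruskal's algorithm — process edges by increasing weight (ties by edge label):
D—E (2): add. Components now {C} {D,E} {F} {G} {H}
C—H (3): add. Components now {C,H} {D,E} {F} {G}
E—H (4): add. Components now {C,D,E,H} {F} {G}
C—F (6): add. Components now {C,D,E,F,H} {G}
F—H (7): skip — F and H already connected.
D—H (8): skip — D and H already connected.
D—G (11): add. Components now {C,D,E,F,G,H}
MST edge set: {D—E, C—H, E—H, C—F, D—G}.
Of the listed edges, {D—G} are in the MST → 1.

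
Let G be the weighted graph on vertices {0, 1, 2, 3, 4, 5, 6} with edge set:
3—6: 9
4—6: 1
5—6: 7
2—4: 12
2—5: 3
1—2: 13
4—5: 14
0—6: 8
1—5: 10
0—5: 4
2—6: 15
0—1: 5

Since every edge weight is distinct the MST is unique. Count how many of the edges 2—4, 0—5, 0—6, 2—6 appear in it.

1

Kruskal's algorithm — process edges by increasing weight (ties by edge label):
4—6 (1): add. Components now {0} {1} {2} {3} {4,6} {5}
2—5 (3): add. Components now {0} {1} {2,5} {3} {4,6}
0—5 (4): add. Components now {0,2,5} {1} {3} {4,6}
0—1 (5): add. Components now {0,1,2,5} {3} {4,6}
5—6 (7): add. Components now {0,1,2,4,5,6} {3}
0—6 (8): skip — 0 and 6 already connected.
3—6 (9): add. Components now {0,1,2,3,4,5,6}
MST edge set: {4—6, 2—5, 0—5, 0—1, 5—6, 3—6}.
Of the listed edges, {0—5} are in the MST → 1.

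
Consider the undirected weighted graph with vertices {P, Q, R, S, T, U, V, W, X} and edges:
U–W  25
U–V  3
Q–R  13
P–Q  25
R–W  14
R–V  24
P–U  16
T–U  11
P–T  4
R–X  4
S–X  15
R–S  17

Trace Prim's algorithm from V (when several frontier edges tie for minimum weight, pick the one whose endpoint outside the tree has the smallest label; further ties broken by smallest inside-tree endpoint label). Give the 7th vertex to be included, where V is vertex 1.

Prim, starting at V.
Step 1: cheapest edge leaving the tree is U–V (3); add U.
Step 2: cheapest edge leaving the tree is T–U (11); add T.
Step 3: cheapest edge leaving the tree is P–T (4); add P.
Step 4: cheapest edge leaving the tree is R–V (24); add R.
Step 5: cheapest edge leaving the tree is R–X (4); add X.
Step 6: cheapest edge leaving the tree is Q–R (13); add Q.
Step 7: cheapest edge leaving the tree is R–W (14); add W.
Step 8: cheapest edge leaving the tree is S–X (15); add S.
Vertex order: V, U, T, P, R, X, Q, W, S. The 7th vertex is Q.

Q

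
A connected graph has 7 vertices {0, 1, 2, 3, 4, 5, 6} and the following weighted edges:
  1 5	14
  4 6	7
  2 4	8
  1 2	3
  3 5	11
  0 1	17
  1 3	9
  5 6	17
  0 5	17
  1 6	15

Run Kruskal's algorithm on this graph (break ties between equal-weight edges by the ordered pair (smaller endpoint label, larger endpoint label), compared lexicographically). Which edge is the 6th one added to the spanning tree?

Kruskal: consider edges lightest-first.
1 2 (3): add — endpoints in different components.
4 6 (7): add — endpoints in different components.
2 4 (8): add — endpoints in different components.
1 3 (9): add — endpoints in different components.
3 5 (11): add — endpoints in different components.
1 5 (14): skip — 1 and 5 already connected.
1 6 (15): skip — 1 and 6 already connected.
0 1 (17): add — endpoints in different components.
The 6th edge added is 0 1.

0-1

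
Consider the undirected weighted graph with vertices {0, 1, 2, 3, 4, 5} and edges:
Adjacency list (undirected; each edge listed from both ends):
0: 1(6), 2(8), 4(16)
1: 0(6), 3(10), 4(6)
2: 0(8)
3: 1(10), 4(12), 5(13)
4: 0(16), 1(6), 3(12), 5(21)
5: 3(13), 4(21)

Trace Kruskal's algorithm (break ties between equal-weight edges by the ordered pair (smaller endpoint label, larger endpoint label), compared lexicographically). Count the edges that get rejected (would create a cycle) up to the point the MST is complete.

Sort edges by weight, then run Kruskal:
0-1 (6): add — endpoints in different components.
1-4 (6): add — endpoints in different components.
0-2 (8): add — endpoints in different components.
1-3 (10): add — endpoints in different components.
3-4 (12): skip — 3 and 4 already connected.
3-5 (13): add — endpoints in different components.
Edges rejected before the tree was complete: 1.

1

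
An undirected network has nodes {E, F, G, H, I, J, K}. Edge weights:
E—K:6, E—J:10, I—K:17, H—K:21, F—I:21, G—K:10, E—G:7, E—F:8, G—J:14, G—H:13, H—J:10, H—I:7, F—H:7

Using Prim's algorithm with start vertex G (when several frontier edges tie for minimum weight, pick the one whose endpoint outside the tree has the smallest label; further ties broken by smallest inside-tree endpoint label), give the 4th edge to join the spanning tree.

F-H

Prim, starting at G.
Step 1: frontier [E—G 7, G—K 10, G—H 13, G—J 14] → take E—G (7); add E.
Step 2: frontier [E—K 6, E—F 8, E—J 10, G—K 10, G—H 13, G—J 14] → take E—K (6); add K.
Step 3: frontier [E—F 8, E—J 10, G—H 13, G—J 14, I—K 17, H—K 21] → take E—F (8); add F.
Step 4: frontier [E—J 10, F—H 7, F—I 21, G—H 13, G—J 14, I—K 17, H—K 21] → take F—H (7); add H.
Step 5: frontier [E—J 10, F—I 21, G—J 14, H—I 7, H—J 10, I—K 17] → take H—I (7); add I.
Step 6: frontier [E—J 10, G—J 14, H—J 10] → take E—J (10); add J.
The 4th edge added is F—H.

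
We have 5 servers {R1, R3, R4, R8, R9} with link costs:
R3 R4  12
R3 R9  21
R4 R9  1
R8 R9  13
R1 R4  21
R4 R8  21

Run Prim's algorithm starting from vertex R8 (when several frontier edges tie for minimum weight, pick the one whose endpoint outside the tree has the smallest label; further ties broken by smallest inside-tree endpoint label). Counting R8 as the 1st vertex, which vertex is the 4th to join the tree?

Prim's algorithm from R8:
Step 1: frontier [R8 R9 13, R4 R8 21] → take R8 R9 (13); add R9.
Step 2: frontier [R4 R8 21, R4 R9 1, R3 R9 21] → take R4 R9 (1); add R4.
Step 3: frontier [R3 R4 12, R1 R4 21, R3 R9 21] → take R3 R4 (12); add R3.
Step 4: frontier [R1 R4 21] → take R1 R4 (21); add R1.
Vertex order: R8, R9, R4, R3, R1. The 4th vertex is R3.

R3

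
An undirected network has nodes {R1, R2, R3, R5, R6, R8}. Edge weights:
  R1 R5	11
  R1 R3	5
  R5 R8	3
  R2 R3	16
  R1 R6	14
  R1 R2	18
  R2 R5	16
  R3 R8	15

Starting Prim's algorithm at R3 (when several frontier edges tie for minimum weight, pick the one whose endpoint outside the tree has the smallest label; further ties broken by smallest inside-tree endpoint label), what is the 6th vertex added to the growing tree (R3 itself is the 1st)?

Prim's algorithm from R3:
Step 1: frontier [R1 R3 5, R3 R8 15, R2 R3 16] → take R1 R3 (5); add R1.
Step 2: frontier [R1 R5 11, R1 R6 14, R1 R2 18, R3 R8 15, R2 R3 16] → take R1 R5 (11); add R5.
Step 3: frontier [R1 R6 14, R1 R2 18, R3 R8 15, R2 R3 16, R5 R8 3, R2 R5 16] → take R5 R8 (3); add R8.
Step 4: frontier [R1 R6 14, R1 R2 18, R2 R3 16, R2 R5 16] → take R1 R6 (14); add R6.
Step 5: frontier [R1 R2 18, R2 R3 16, R2 R5 16] → take R2 R3 (16); add R2.
Vertex order: R3, R1, R5, R8, R6, R2. The 6th vertex is R2.

R2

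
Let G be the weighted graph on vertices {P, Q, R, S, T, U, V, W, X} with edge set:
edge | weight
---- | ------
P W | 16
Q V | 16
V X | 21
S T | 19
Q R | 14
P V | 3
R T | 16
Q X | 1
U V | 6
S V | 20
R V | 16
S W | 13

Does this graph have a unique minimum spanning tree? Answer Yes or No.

Kruskal: consider edges lightest-first.
Q X (1): add — endpoints in different components.
P V (3): add — endpoints in different components.
U V (6): add — endpoints in different components.
S W (13): add — endpoints in different components.
Q R (14): add — endpoints in different components.
P W (16): add — endpoints in different components.
Q V (16): add — endpoints in different components.
R T (16): add — endpoints in different components.
Non-tree edge R V has weight 16, equal to the heaviest edge on its tree cycle — swapping gives another MST of the same weight. Not unique.

No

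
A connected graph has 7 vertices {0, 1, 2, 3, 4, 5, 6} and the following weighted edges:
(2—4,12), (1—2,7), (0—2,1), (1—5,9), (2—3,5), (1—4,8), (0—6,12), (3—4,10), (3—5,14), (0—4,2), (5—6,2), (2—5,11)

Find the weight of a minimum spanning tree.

Prim's algorithm from 6:
Step 1: cheapest edge leaving the tree is 5—6 (2); add 5.
Step 2: cheapest edge leaving the tree is 1—5 (9); add 1.
Step 3: cheapest edge leaving the tree is 1—2 (7); add 2.
Step 4: cheapest edge leaving the tree is 0—2 (1); add 0.
Step 5: cheapest edge leaving the tree is 0—4 (2); add 4.
Step 6: cheapest edge leaving the tree is 2—3 (5); add 3.
MST edges: 5—6, 1—5, 1—2, 0—2, 0—4, 2—3; total weight 2+9+7+1+2+5 = 26.

26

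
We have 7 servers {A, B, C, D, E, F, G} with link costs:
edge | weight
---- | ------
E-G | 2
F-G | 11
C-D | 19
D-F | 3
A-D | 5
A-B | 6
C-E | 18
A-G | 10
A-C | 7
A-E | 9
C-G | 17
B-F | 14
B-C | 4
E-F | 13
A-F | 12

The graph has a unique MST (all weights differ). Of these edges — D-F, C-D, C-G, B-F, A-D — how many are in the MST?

Kruskal: consider edges lightest-first.
E-G (2): add. Components now {A} {B} {C} {D} {E,G} {F}
D-F (3): add. Components now {A} {B} {C} {D,F} {E,G}
B-C (4): add. Components now {A} {B,C} {D,F} {E,G}
A-D (5): add. Components now {A,D,F} {B,C} {E,G}
A-B (6): add. Components now {A,B,C,D,F} {E,G}
A-C (7): skip — A and C already connected.
A-E (9): add. Components now {A,B,C,D,E,F,G}
MST edge set: {E-G, D-F, B-C, A-D, A-B, A-E}.
Of the listed edges, {D-F, A-D} are in the MST → 2.

2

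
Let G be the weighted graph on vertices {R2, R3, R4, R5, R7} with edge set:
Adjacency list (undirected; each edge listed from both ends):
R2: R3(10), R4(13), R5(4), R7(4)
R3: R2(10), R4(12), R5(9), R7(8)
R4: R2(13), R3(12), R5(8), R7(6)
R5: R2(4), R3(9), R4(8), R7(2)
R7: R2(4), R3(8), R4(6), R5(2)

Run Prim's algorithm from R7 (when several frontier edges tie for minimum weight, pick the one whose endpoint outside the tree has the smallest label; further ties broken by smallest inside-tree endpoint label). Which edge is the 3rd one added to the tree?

R4-R7

Prim's algorithm from R7:
Step 1: cheapest edge leaving the tree is R5 R7 (2); add R5.
Step 2: cheapest edge leaving the tree is R2 R5 (4); add R2.
Step 3: cheapest edge leaving the tree is R4 R7 (6); add R4.
Step 4: cheapest edge leaving the tree is R3 R7 (8); add R3.
The 3rd edge added is R4 R7.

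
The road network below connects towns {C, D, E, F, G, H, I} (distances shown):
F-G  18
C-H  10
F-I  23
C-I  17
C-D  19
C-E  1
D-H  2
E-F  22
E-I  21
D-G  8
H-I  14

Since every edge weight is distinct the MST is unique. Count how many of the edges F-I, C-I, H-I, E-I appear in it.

Sort edges by weight, then run Kruskal:
C-E (1): add — endpoints in different components.
D-H (2): add — endpoints in different components.
D-G (8): add — endpoints in different components.
C-H (10): add — endpoints in different components.
H-I (14): add — endpoints in different components.
C-I (17): skip — C and I already connected.
F-G (18): add — endpoints in different components.
MST edge set: {C-E, D-H, D-G, C-H, H-I, F-G}.
Of the listed edges, {H-I} are in the MST → 1.

1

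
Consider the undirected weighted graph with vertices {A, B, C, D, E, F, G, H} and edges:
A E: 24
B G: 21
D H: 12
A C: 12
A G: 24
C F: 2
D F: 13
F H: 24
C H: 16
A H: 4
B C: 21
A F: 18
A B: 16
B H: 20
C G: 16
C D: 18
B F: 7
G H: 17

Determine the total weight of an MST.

77

Sort edges by weight, then run Kruskal:
C F (2): add — endpoints in different components.
A H (4): add — endpoints in different components.
B F (7): add — endpoints in different components.
A C (12): add — endpoints in different components.
D H (12): add — endpoints in different components.
D F (13): skip — D and F already connected.
A B (16): skip — A and B already connected.
C G (16): add — endpoints in different components.
C H (16): skip — C and H already connected.
G H (17): skip — G and H already connected.
A F (18): skip — A and F already connected.
C D (18): skip — C and D already connected.
B H (20): skip — B and H already connected.
B C (21): skip — B and C already connected.
B G (21): skip — B and G already connected.
A E (24): add — endpoints in different components.
MST edges: C F, A H, B F, A C, D H, C G, A E; total weight 2+4+7+12+12+16+24 = 77.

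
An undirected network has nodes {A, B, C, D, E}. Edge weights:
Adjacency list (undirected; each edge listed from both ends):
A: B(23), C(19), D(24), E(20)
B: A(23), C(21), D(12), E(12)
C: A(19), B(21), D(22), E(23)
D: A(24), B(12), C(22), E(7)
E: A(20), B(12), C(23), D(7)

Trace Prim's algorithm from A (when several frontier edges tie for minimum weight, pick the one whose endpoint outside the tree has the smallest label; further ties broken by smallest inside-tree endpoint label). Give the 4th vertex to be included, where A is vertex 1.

D

Prim's algorithm from A:
Step 1: cheapest edge leaving the tree is A C (19); add C.
Step 2: cheapest edge leaving the tree is A E (20); add E.
Step 3: cheapest edge leaving the tree is D E (7); add D.
Step 4: cheapest edge leaving the tree is B D (12); add B.
Vertex order: A, C, E, D, B. The 4th vertex is D.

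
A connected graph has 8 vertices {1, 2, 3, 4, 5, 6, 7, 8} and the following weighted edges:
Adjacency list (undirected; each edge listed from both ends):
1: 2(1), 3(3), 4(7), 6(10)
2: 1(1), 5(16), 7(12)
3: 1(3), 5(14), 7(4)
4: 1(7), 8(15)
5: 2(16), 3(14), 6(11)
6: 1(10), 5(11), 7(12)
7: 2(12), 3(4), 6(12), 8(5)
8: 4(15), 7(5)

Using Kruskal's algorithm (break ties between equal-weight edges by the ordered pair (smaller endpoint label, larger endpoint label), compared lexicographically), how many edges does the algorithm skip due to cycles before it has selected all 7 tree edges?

0

Kruskal's algorithm — process edges by increasing weight (ties by edge label):
1–2 (1): add — endpoints in different components.
1–3 (3): add — endpoints in different components.
3–7 (4): add — endpoints in different components.
7–8 (5): add — endpoints in different components.
1–4 (7): add — endpoints in different components.
1–6 (10): add — endpoints in different components.
5–6 (11): add — endpoints in different components.
Edges rejected before the tree was complete: 0.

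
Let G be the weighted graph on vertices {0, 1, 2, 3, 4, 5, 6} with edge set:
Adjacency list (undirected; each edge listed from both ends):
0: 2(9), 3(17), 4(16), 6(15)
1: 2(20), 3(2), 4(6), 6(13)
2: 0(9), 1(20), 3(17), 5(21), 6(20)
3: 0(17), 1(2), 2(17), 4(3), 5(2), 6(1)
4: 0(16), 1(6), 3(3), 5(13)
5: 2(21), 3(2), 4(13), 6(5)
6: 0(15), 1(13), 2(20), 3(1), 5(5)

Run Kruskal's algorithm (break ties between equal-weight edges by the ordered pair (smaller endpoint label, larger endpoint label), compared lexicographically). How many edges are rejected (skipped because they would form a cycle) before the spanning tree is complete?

Kruskal's algorithm — process edges by increasing weight (ties by edge label):
3-6 (1): add — endpoints in different components.
1-3 (2): add — endpoints in different components.
3-5 (2): add — endpoints in different components.
3-4 (3): add — endpoints in different components.
5-6 (5): skip — 5 and 6 already connected.
1-4 (6): skip — 1 and 4 already connected.
0-2 (9): add — endpoints in different components.
1-6 (13): skip — 1 and 6 already connected.
4-5 (13): skip — 4 and 5 already connected.
0-6 (15): add — endpoints in different components.
Edges rejected before the tree was complete: 4.

4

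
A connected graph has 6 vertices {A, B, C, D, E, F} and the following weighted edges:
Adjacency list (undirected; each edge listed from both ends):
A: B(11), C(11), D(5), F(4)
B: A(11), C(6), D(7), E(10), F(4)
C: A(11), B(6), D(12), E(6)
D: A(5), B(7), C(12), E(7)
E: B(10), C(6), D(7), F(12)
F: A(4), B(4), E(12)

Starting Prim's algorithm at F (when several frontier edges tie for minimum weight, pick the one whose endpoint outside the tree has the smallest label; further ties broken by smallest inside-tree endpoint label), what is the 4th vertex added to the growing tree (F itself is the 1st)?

Prim's algorithm from F:
Step 1: cheapest edge leaving the tree is A-F (4); add A.
Step 2: cheapest edge leaving the tree is B-F (4); add B.
Step 3: cheapest edge leaving the tree is A-D (5); add D.
Step 4: cheapest edge leaving the tree is B-C (6); add C.
Step 5: cheapest edge leaving the tree is C-E (6); add E.
Vertex order: F, A, B, D, C, E. The 4th vertex is D.

D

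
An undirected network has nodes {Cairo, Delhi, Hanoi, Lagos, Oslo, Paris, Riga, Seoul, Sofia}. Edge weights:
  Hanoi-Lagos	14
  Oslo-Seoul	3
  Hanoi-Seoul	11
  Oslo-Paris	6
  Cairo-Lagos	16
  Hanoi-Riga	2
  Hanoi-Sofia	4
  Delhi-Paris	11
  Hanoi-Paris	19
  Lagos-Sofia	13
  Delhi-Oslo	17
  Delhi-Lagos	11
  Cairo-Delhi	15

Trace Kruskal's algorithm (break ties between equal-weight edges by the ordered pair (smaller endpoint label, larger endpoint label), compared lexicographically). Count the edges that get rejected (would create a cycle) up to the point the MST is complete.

2

Kruskal: consider edges lightest-first.
Hanoi-Riga (2): add — endpoints in different components.
Oslo-Seoul (3): add — endpoints in different components.
Hanoi-Sofia (4): add — endpoints in different components.
Oslo-Paris (6): add — endpoints in different components.
Delhi-Lagos (11): add — endpoints in different components.
Delhi-Paris (11): add — endpoints in different components.
Hanoi-Seoul (11): add — endpoints in different components.
Lagos-Sofia (13): skip — Lagos and Sofia already connected.
Hanoi-Lagos (14): skip — Hanoi and Lagos already connected.
Cairo-Delhi (15): add — endpoints in different components.
Edges rejected before the tree was complete: 2.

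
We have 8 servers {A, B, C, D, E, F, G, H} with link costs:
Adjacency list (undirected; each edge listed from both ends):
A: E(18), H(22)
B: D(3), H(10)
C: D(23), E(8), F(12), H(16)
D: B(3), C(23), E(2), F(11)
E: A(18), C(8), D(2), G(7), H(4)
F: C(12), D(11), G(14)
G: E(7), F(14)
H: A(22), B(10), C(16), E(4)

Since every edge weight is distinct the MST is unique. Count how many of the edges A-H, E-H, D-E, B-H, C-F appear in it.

Sort edges by weight, then run Kruskal:
D-E (2): add — endpoints in different components.
B-D (3): add — endpoints in different components.
E-H (4): add — endpoints in different components.
E-G (7): add — endpoints in different components.
C-E (8): add — endpoints in different components.
B-H (10): skip — B and H already connected.
D-F (11): add — endpoints in different components.
C-F (12): skip — C and F already connected.
F-G (14): skip — F and G already connected.
C-H (16): skip — C and H already connected.
A-E (18): add — endpoints in different components.
MST edge set: {D-E, B-D, E-H, E-G, C-E, D-F, A-E}.
Of the listed edges, {E-H, D-E} are in the MST → 2.

2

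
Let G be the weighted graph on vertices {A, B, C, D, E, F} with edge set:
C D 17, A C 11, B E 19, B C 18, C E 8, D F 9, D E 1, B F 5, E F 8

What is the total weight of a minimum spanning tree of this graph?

Grow the tree from D using Prim:
Step 1: frontier [D E 1, D F 9, C D 17] → take D E (1); add E.
Step 2: frontier [D F 9, C D 17, C E 8, E F 8, B E 19] → take C E (8); add C.
Step 3: frontier [A C 11, B C 18, D F 9, E F 8, B E 19] → take E F (8); add F.
Step 4: frontier [A C 11, B C 18, B E 19, B F 5] → take B F (5); add B.
Step 5: frontier [A C 11] → take A C (11); add A.
MST edges: D E, C E, E F, B F, A C; total weight 1+8+8+5+11 = 33.

33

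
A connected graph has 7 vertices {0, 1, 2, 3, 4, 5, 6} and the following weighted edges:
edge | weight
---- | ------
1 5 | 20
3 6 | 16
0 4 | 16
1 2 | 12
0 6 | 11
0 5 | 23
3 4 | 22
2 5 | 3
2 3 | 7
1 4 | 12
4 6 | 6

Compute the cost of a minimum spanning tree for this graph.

Kruskal: consider edges lightest-first.
2 5 (3): add — endpoints in different components.
4 6 (6): add — endpoints in different components.
2 3 (7): add — endpoints in different components.
0 6 (11): add — endpoints in different components.
1 2 (12): add — endpoints in different components.
1 4 (12): add — endpoints in different components.
MST edges: 2 5, 4 6, 2 3, 0 6, 1 2, 1 4; total weight 3+6+7+11+12+12 = 51.

51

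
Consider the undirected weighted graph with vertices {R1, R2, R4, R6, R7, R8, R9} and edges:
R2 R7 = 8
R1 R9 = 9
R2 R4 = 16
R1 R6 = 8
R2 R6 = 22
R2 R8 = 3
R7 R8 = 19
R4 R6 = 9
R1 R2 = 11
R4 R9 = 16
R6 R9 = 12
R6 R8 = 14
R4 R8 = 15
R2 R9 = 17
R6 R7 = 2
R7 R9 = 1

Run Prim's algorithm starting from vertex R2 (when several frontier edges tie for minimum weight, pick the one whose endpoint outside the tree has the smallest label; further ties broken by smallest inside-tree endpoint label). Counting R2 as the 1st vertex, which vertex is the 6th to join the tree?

Prim's algorithm from R2:
Step 1: cheapest edge leaving the tree is R2 R8 (3); add R8.
Step 2: cheapest edge leaving the tree is R2 R7 (8); add R7.
Step 3: cheapest edge leaving the tree is R7 R9 (1); add R9.
Step 4: cheapest edge leaving the tree is R6 R7 (2); add R6.
Step 5: cheapest edge leaving the tree is R1 R6 (8); add R1.
Step 6: cheapest edge leaving the tree is R4 R6 (9); add R4.
Vertex order: R2, R8, R7, R9, R6, R1, R4. The 6th vertex is R1.

R1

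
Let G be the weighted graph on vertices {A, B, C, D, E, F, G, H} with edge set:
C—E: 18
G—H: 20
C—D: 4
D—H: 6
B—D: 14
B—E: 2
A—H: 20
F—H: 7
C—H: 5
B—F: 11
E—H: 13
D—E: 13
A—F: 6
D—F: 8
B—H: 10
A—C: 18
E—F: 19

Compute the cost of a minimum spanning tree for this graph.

54

Sort edges by weight, then run Kruskal:
B—E (2): add — endpoints in different components.
C—D (4): add — endpoints in different components.
C—H (5): add — endpoints in different components.
A—F (6): add — endpoints in different components.
D—H (6): skip — D and H already connected.
F—H (7): add — endpoints in different components.
D—F (8): skip — D and F already connected.
B—H (10): add — endpoints in different components.
B—F (11): skip — B and F already connected.
D—E (13): skip — D and E already connected.
E—H (13): skip — E and H already connected.
B—D (14): skip — B and D already connected.
A—C (18): skip — A and C already connected.
C—E (18): skip — C and E already connected.
E—F (19): skip — E and F already connected.
A—H (20): skip — A and H already connected.
G—H (20): add — endpoints in different components.
MST edges: B—E, C—D, C—H, A—F, F—H, B—H, G—H; total weight 2+4+5+6+7+10+20 = 54.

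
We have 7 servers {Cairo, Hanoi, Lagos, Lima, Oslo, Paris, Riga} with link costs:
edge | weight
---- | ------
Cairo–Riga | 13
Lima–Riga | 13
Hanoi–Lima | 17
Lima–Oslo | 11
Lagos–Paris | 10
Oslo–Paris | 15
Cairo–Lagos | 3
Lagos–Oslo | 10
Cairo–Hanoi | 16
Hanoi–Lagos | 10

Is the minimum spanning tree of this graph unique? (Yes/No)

No

Kruskal's algorithm — process edges by increasing weight (ties by edge label):
Cairo–Lagos (3): add — endpoints in different components.
Hanoi–Lagos (10): add — endpoints in different components.
Lagos–Oslo (10): add — endpoints in different components.
Lagos–Paris (10): add — endpoints in different components.
Lima–Oslo (11): add — endpoints in different components.
Cairo–Riga (13): add — endpoints in different components.
Non-tree edge Lima–Riga has weight 13, equal to the heaviest edge on its tree cycle — swapping gives another MST of the same weight. Not unique.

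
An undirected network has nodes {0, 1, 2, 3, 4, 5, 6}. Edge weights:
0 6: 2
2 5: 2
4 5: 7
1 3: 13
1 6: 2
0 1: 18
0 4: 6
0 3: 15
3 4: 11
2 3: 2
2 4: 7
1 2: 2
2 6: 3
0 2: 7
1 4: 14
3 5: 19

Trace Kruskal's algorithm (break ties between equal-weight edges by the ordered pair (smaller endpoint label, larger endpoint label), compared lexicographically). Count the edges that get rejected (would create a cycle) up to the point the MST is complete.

Kruskal's algorithm — process edges by increasing weight (ties by edge label):
0 6 (2): add. Components now {0,6} {1} {2} {3} {4} {5}
1 2 (2): add. Components now {0,6} {1,2} {3} {4} {5}
1 6 (2): add. Components now {0,1,2,6} {3} {4} {5}
2 3 (2): add. Components now {0,1,2,3,6} {4} {5}
2 5 (2): add. Components now {0,1,2,3,5,6} {4}
2 6 (3): skip — 2 and 6 already connected.
0 4 (6): add. Components now {0,1,2,3,4,5,6}
Edges rejected before the tree was complete: 1.

1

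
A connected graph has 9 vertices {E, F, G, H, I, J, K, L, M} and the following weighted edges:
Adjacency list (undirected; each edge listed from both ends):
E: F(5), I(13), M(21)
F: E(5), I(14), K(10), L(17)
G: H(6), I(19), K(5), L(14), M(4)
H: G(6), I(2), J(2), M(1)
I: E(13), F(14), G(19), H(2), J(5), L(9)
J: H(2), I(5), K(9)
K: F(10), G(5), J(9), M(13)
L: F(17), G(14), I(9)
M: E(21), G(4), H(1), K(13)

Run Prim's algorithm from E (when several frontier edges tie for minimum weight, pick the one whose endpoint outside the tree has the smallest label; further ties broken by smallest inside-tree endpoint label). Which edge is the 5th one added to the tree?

H-M

Prim's algorithm from E:
Step 1: cheapest edge leaving the tree is E F (5); add F.
Step 2: cheapest edge leaving the tree is F K (10); add K.
Step 3: cheapest edge leaving the tree is G K (5); add G.
Step 4: cheapest edge leaving the tree is G M (4); add M.
Step 5: cheapest edge leaving the tree is H M (1); add H.
Step 6: cheapest edge leaving the tree is H I (2); add I.
Step 7: cheapest edge leaving the tree is H J (2); add J.
Step 8: cheapest edge leaving the tree is I L (9); add L.
The 5th edge added is H M.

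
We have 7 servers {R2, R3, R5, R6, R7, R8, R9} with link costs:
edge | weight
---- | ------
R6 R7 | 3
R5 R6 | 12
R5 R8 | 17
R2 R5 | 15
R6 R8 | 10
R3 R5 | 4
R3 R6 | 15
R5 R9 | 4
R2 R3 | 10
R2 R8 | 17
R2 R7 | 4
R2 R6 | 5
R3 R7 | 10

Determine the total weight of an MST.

Kruskal: consider edges lightest-first.
R6 R7 (3): add — endpoints in different components.
R2 R7 (4): add — endpoints in different components.
R3 R5 (4): add — endpoints in different components.
R5 R9 (4): add — endpoints in different components.
R2 R6 (5): skip — R2 and R6 already connected.
R2 R3 (10): add — endpoints in different components.
R3 R7 (10): skip — R3 and R7 already connected.
R6 R8 (10): add — endpoints in different components.
MST edges: R6 R7, R2 R7, R3 R5, R5 R9, R2 R3, R6 R8; total weight 3+4+4+4+10+10 = 35.

35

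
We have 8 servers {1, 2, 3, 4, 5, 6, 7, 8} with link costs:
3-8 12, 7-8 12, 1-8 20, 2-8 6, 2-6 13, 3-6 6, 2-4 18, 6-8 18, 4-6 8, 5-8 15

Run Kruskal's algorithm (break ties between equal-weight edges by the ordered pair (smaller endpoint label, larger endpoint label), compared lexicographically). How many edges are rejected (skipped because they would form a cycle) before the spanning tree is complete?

3

Kruskal: consider edges lightest-first.
2-8 (6): add — endpoints in different components.
3-6 (6): add — endpoints in different components.
4-6 (8): add — endpoints in different components.
3-8 (12): add — endpoints in different components.
7-8 (12): add — endpoints in different components.
2-6 (13): skip — 2 and 6 already connected.
5-8 (15): add — endpoints in different components.
2-4 (18): skip — 2 and 4 already connected.
6-8 (18): skip — 6 and 8 already connected.
1-8 (20): add — endpoints in different components.
Edges rejected before the tree was complete: 3.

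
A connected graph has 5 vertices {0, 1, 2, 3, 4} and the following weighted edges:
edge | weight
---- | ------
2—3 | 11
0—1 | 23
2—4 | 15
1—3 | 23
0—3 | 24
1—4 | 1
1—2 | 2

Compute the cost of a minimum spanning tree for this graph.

Grow the tree from 1 using Prim:
Step 1: frontier [1—4 1, 1—2 2, 0—1 23, 1—3 23] → take 1—4 (1); add 4.
Step 2: frontier [1—2 2, 0—1 23, 1—3 23, 2—4 15] → take 1—2 (2); add 2.
Step 3: frontier [0—1 23, 1—3 23, 2—3 11] → take 2—3 (11); add 3.
Step 4: frontier [0—1 23, 0—3 24] → take 0—1 (23); add 0.
MST edges: 1—4, 1—2, 2—3, 0—1; total weight 1+2+11+23 = 37.

37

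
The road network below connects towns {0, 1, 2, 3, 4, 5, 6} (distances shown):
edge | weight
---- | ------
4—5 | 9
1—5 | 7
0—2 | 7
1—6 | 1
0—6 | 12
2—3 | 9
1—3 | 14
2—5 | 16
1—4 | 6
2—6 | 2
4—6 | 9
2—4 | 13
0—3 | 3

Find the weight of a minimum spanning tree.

26

Prim, starting at 0.
Step 1: cheapest edge leaving the tree is 0—3 (3); add 3.
Step 2: cheapest edge leaving the tree is 0—2 (7); add 2.
Step 3: cheapest edge leaving the tree is 2—6 (2); add 6.
Step 4: cheapest edge leaving the tree is 1—6 (1); add 1.
Step 5: cheapest edge leaving the tree is 1—4 (6); add 4.
Step 6: cheapest edge leaving the tree is 1—5 (7); add 5.
MST edges: 0—3, 0—2, 2—6, 1—6, 1—4, 1—5; total weight 3+7+2+1+6+7 = 26.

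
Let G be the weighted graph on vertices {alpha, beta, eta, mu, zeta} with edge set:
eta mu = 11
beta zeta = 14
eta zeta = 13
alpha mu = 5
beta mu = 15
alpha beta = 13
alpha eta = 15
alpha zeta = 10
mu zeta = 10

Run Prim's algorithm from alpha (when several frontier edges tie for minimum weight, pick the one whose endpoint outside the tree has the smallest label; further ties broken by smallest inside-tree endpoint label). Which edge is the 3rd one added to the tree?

eta-mu

Prim, starting at alpha.
Step 1: frontier [alpha mu 5, alpha zeta 10, alpha beta 13, alpha eta 15] → take alpha mu (5); add mu.
Step 2: frontier [alpha zeta 10, alpha beta 13, alpha eta 15, mu zeta 10, eta mu 11, beta mu 15] → take alpha zeta (10); add zeta.
Step 3: frontier [alpha beta 13, alpha eta 15, eta mu 11, beta mu 15, eta zeta 13, beta zeta 14] → take eta mu (11); add eta.
Step 4: frontier [alpha beta 13, beta mu 15, beta zeta 14] → take alpha beta (13); add beta.
The 3rd edge added is eta mu.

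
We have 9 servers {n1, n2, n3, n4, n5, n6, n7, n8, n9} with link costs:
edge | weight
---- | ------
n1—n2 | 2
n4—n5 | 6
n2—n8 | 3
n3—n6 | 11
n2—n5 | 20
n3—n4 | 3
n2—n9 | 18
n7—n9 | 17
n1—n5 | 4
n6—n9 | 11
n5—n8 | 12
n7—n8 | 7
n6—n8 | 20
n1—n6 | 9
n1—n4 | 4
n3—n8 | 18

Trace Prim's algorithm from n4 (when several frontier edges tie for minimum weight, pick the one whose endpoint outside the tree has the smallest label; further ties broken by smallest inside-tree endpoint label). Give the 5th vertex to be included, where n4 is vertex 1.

Grow the tree from n4 using Prim:
Step 1: cheapest edge leaving the tree is n3—n4 (3); add n3.
Step 2: cheapest edge leaving the tree is n1—n4 (4); add n1.
Step 3: cheapest edge leaving the tree is n1—n2 (2); add n2.
Step 4: cheapest edge leaving the tree is n2—n8 (3); add n8.
Step 5: cheapest edge leaving the tree is n1—n5 (4); add n5.
Step 6: cheapest edge leaving the tree is n7—n8 (7); add n7.
Step 7: cheapest edge leaving the tree is n1—n6 (9); add n6.
Step 8: cheapest edge leaving the tree is n6—n9 (11); add n9.
Vertex order: n4, n3, n1, n2, n8, n5, n7, n6, n9. The 5th vertex is n8.

n8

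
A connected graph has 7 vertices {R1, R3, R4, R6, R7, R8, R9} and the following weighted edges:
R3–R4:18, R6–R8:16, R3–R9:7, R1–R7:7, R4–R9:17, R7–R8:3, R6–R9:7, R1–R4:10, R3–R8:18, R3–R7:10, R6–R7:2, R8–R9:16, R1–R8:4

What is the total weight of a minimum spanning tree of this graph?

Grow the tree from R3 using Prim:
Step 1: cheapest edge leaving the tree is R3–R9 (7); add R9.
Step 2: cheapest edge leaving the tree is R6–R9 (7); add R6.
Step 3: cheapest edge leaving the tree is R6–R7 (2); add R7.
Step 4: cheapest edge leaving the tree is R7–R8 (3); add R8.
Step 5: cheapest edge leaving the tree is R1–R8 (4); add R1.
Step 6: cheapest edge leaving the tree is R1–R4 (10); add R4.
MST edges: R3–R9, R6–R9, R6–R7, R7–R8, R1–R8, R1–R4; total weight 7+7+2+3+4+10 = 33.

33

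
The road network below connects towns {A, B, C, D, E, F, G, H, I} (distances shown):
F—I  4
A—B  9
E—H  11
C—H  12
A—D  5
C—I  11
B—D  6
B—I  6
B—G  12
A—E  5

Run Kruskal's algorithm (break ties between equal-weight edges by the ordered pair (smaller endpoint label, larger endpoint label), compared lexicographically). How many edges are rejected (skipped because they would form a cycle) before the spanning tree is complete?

Sort edges by weight, then run Kruskal:
F—I (4): add — endpoints in different components.
A—D (5): add — endpoints in different components.
A—E (5): add — endpoints in different components.
B—D (6): add — endpoints in different components.
B—I (6): add — endpoints in different components.
A—B (9): skip — A and B already connected.
C—I (11): add — endpoints in different components.
E—H (11): add — endpoints in different components.
B—G (12): add — endpoints in different components.
Edges rejected before the tree was complete: 1.

1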